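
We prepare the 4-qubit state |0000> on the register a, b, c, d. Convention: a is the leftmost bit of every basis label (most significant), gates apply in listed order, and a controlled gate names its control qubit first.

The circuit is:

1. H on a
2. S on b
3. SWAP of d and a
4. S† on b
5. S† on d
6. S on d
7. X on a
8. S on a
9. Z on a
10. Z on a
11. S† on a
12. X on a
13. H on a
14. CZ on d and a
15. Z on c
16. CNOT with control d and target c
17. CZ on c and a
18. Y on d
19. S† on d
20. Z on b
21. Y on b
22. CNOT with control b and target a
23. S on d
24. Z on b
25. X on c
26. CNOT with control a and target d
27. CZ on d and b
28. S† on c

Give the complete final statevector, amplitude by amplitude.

The final amplitudes are -1/2 on |0100>, I/2 on |0111>, 1/2 on |1101>, -I/2 on |1110>, and 0 on every other basis state.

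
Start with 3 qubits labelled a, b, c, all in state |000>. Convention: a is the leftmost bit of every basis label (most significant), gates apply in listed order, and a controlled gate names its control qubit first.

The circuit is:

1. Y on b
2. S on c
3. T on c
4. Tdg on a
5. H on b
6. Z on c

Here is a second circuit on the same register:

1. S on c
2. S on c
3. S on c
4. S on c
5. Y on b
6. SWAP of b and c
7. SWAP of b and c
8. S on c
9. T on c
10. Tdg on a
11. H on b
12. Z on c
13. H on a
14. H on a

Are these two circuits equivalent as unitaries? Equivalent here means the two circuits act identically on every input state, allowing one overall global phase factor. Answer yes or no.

Yes, they are equivalent — the unitaries differ by at most a global phase.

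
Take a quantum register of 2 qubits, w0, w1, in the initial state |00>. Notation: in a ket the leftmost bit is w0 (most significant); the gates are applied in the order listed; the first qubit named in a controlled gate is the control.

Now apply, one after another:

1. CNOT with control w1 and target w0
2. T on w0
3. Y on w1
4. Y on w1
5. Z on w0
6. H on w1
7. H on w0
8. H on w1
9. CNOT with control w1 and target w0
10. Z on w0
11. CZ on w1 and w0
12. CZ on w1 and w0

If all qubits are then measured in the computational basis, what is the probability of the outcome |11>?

A full measurement returns |11> with probability 0. Key observation: gates 11-12 undo each other exactly, leaving only the rest of the circuit to track.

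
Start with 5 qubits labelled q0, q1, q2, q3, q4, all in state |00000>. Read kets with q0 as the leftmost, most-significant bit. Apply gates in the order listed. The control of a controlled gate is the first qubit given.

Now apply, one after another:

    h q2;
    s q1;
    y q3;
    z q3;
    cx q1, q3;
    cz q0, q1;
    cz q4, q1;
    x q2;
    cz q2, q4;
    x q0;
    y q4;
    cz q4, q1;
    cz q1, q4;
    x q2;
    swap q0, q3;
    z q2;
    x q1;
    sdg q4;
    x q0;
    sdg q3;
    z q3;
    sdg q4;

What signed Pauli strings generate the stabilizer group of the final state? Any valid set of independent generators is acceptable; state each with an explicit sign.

The stabilizer group can be generated by -IIXII, +ZIIII, -IZIII, -IIIZI, -IIIIZ, among other valid generating sets.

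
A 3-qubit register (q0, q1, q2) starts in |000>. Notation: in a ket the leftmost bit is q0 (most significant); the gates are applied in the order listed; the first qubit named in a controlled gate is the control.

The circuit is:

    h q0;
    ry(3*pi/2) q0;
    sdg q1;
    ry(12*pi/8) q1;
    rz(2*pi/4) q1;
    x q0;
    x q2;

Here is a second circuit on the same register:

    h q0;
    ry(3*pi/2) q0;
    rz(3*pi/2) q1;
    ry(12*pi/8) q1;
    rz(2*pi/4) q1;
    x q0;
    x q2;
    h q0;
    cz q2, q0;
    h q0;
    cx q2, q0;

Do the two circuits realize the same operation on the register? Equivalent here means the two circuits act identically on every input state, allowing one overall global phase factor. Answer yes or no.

Yes: on every input state the two circuits agree up to one overall phase factor.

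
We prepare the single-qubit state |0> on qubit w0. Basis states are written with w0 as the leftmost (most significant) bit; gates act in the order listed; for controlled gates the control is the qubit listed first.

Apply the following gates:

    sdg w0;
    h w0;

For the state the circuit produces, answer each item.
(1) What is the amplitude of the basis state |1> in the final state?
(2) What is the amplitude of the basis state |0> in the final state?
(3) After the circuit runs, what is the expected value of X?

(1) The final state's coefficient on |1> equals sqrt(2)/2.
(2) |0> carries amplitude sqrt(2)/2 in the final state.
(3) The observable X averages to 1.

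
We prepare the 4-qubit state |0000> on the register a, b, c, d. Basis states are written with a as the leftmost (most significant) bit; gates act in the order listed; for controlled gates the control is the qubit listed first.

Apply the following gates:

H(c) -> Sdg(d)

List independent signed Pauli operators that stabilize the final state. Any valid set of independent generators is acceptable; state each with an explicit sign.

The final state is stabilized by the group generated by +IIXI, +ZIII, +IZII, +IIIZ; other independent generating sets are equally valid.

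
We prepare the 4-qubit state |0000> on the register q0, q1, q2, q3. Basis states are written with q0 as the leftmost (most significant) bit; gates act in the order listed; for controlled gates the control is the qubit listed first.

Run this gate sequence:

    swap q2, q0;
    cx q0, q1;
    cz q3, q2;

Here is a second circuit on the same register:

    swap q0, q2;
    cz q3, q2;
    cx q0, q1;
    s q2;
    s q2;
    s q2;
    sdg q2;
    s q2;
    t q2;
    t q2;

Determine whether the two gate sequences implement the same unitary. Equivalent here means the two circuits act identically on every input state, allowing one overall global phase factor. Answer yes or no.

Yes — the two circuits implement the same unitary up to a global phase.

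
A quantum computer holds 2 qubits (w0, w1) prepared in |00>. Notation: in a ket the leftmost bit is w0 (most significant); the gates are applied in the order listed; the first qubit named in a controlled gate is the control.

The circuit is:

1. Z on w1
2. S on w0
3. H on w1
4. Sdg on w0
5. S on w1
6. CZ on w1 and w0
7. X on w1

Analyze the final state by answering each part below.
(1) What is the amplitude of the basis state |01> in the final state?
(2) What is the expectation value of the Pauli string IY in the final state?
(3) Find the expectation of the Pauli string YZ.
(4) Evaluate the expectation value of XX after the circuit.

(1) The amplitude on |01> is sqrt(2)/2.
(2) The observable IY averages to -1.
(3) The expectation value of YZ is 0.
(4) The observable XX averages to 0.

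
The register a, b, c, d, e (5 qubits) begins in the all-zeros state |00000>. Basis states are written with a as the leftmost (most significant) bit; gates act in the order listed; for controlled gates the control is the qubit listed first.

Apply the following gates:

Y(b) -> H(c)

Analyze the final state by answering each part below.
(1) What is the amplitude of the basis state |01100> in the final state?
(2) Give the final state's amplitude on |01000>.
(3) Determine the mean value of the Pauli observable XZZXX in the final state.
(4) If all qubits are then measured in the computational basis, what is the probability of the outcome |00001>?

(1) The amplitude on |01100> is sqrt(2)*I/2.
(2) The final state's coefficient on |01000> equals sqrt(2)*I/2.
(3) In the final state, XZZXX has expectation 0.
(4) Outcome |00001> occurs with probability 0.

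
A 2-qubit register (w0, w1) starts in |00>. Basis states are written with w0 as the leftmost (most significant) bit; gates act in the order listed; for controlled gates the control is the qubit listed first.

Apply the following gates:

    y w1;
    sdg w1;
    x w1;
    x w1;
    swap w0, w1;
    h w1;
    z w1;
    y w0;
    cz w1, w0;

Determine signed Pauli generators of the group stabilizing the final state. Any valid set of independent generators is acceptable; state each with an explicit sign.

The final state is stabilized by the group generated by -IX, +ZI; other independent generating sets are equally valid. Key observation: gates 3-4 undo each other exactly, leaving only the rest of the circuit to track.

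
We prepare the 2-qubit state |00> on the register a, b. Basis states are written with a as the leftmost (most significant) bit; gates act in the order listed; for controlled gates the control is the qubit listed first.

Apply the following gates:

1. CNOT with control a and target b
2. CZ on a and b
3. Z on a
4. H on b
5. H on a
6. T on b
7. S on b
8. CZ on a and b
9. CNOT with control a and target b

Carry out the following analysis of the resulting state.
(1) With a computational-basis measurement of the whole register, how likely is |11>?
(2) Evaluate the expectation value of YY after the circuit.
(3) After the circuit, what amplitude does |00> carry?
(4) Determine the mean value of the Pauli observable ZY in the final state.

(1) A full measurement returns |11> with probability 1/4.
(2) The observable YY averages to -1.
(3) |00> carries amplitude 1/2 in the final state.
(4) The expectation value of ZY is 0.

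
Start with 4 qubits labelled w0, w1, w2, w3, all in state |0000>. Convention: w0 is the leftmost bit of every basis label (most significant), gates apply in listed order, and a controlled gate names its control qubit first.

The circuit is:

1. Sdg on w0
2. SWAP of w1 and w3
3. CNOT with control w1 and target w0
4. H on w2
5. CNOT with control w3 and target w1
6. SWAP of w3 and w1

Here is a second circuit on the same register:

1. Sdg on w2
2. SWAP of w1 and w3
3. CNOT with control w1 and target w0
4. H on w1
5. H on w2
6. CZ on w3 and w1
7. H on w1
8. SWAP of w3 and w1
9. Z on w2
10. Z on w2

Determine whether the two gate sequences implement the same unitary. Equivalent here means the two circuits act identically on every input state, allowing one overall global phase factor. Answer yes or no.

No: there is an input state on which the two circuits produce genuinely different outputs (not merely differing by a phase).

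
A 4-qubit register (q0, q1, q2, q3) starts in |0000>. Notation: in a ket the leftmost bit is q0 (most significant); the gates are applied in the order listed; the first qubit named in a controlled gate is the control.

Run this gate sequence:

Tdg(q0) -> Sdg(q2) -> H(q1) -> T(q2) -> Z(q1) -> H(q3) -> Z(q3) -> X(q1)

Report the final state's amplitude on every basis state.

After the circuit, the state carries amplitude -1/2 on |0000>, 1/2 on |0001>, 1/2 on |0100>, -1/2 on |0101>, and 0 on every other basis state.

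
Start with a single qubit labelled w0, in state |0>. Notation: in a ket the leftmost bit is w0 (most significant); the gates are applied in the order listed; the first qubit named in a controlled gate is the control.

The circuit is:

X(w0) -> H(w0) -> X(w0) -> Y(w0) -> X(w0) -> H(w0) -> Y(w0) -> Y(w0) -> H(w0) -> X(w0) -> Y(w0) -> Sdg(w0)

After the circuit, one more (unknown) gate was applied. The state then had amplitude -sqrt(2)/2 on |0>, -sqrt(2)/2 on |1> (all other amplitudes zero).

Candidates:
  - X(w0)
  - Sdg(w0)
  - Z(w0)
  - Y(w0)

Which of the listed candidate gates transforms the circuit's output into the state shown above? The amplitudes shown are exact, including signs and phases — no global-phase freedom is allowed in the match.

The unique candidate consistent with the amplitudes is Sdg(w0). Key observation: gates 4-11 undo each other exactly, leaving only the rest of the circuit to track.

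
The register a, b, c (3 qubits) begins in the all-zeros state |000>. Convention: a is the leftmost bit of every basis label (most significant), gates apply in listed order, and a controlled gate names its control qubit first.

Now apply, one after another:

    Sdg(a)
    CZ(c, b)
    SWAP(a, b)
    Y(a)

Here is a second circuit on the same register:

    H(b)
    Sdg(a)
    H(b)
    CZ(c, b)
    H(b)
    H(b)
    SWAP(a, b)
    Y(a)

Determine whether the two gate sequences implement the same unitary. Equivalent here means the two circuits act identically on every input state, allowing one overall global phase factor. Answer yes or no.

Yes — the two circuits implement the same unitary up to a global phase.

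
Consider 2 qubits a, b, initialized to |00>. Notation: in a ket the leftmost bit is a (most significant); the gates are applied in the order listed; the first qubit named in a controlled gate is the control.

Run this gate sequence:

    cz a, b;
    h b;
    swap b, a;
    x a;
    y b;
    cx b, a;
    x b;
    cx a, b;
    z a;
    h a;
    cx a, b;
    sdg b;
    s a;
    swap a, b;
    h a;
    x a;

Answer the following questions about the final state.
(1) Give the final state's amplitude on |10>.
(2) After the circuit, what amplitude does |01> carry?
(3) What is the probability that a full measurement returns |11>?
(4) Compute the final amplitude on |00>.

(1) The amplitude on |10> is sqrt(2)*(-1 + I)/4.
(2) The final state's coefficient on |01> equals sqrt(2)*(-1 - I)/4.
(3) Outcome |11> occurs with probability 1/4.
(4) The amplitude on |00> is sqrt(2)*(1 + I)/4.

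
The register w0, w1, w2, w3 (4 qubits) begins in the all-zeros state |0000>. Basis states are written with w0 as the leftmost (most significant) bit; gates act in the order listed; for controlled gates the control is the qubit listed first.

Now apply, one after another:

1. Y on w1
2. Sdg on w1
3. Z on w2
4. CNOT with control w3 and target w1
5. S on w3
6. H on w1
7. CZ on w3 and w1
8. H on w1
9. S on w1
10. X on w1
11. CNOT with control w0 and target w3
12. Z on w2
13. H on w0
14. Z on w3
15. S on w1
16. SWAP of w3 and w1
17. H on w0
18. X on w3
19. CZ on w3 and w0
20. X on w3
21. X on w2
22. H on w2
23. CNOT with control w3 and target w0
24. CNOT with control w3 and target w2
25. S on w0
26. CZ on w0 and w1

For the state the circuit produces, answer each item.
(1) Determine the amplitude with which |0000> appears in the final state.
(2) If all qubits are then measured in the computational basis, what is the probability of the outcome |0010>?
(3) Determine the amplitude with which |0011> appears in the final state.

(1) The final state's coefficient on |0000> equals sqrt(2)*I/2.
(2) A full measurement returns |0010> with probability 1/2.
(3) |0011> carries amplitude 0 in the final state.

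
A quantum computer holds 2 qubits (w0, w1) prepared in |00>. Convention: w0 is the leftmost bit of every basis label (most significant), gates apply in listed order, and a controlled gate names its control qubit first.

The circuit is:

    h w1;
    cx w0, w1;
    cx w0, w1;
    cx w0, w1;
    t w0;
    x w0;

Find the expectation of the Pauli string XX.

The expectation value of XX is 0.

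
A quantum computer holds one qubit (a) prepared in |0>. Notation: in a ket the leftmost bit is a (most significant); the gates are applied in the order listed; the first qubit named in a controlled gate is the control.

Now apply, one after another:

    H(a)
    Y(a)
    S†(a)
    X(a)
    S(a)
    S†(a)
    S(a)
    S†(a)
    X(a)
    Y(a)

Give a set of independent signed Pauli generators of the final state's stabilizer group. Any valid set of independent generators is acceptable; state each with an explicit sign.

The stabilizer group can be generated by +Y, among other valid generating sets.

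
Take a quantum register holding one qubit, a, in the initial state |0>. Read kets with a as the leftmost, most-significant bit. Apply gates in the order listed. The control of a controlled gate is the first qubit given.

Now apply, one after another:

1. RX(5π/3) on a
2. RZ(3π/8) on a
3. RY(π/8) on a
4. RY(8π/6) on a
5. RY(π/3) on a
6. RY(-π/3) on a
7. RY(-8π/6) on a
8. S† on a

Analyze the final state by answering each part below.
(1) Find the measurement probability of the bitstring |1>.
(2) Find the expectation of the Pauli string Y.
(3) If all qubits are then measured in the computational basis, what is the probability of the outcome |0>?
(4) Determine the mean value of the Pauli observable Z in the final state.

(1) A full measurement returns |1> with probability 3*sin(pi/16)**2/4 + cos(pi/16)**2/4 - sqrt(3)*I*exp(-3*I*pi/8)*sin(pi/16)*cos(pi/16)/4 + sqrt(3)*I*exp(3*I*pi/8)*sin(pi/16)*cos(pi/16)/4.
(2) In the final state, Y has expectation -sin(pi/16)*cos(pi/16) - sqrt(3)*I*exp(3*I*pi/8)*cos(pi/16)**2/4 - sqrt(3)*I*exp(-3*I*pi/8)*sin(pi/16)**2/4 + sqrt(3)*I*exp(3*I*pi/8)*sin(pi/16)**2/4 + sqrt(3)*I*exp(-3*I*pi/8)*cos(pi/16)**2/4.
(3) The probability of measuring |0> is sin(pi/16)**2/4 + 3*cos(pi/16)**2/4 - sqrt(3)*I*exp(3*I*pi/8)*sin(pi/16)*cos(pi/16)/4 + sqrt(3)*I*exp(-3*I*pi/8)*sin(pi/16)*cos(pi/16)/4.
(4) The expectation value of Z is -sin(pi/16)**2/2 + cos(pi/16)**2/2 - sqrt(3)*I*exp(3*I*pi/8)*sin(pi/16)*cos(pi/16)/2 + sqrt(3)*I*exp(-3*I*pi/8)*sin(pi/16)*cos(pi/16)/2.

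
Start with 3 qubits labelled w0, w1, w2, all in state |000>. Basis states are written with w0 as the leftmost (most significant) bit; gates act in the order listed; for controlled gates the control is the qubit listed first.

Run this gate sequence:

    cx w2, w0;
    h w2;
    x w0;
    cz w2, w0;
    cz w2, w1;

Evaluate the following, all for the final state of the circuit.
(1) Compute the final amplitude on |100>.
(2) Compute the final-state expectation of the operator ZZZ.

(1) The amplitude on |100> is sqrt(2)/2.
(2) In the final state, ZZZ has expectation 0.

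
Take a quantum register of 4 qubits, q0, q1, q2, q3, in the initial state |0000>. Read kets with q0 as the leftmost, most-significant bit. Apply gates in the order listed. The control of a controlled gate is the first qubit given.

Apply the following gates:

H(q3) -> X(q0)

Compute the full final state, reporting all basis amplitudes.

The final amplitudes are sqrt(2)/2 on |1000>, sqrt(2)/2 on |1001>, and 0 on every other basis state.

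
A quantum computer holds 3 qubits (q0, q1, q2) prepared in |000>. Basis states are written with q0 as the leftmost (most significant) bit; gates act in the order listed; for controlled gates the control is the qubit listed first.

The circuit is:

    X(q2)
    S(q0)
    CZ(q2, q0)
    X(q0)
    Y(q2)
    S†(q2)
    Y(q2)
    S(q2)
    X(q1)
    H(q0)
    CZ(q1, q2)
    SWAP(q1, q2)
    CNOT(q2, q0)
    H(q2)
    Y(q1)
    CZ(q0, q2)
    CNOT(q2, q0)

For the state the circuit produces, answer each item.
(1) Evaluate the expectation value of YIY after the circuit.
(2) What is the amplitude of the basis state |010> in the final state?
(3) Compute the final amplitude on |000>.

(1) The expectation value of YIY is 1.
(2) The amplitude on |010> is 0.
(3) |000> carries amplitude 1/2 in the final state.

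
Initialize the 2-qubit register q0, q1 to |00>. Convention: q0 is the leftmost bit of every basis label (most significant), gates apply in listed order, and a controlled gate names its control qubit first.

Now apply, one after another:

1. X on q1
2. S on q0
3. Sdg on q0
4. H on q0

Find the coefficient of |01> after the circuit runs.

|01> carries amplitude sqrt(2)/2 in the final state. Key observation: the block from step 2 through step 3 cancels to the identity and can be dropped.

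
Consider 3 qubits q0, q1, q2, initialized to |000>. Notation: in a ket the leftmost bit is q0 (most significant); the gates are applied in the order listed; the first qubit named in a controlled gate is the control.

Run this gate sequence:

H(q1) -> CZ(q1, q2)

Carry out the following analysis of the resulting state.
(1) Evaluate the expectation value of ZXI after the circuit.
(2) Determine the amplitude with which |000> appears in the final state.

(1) The observable ZXI averages to 1.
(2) The final state's coefficient on |000> equals sqrt(2)/2.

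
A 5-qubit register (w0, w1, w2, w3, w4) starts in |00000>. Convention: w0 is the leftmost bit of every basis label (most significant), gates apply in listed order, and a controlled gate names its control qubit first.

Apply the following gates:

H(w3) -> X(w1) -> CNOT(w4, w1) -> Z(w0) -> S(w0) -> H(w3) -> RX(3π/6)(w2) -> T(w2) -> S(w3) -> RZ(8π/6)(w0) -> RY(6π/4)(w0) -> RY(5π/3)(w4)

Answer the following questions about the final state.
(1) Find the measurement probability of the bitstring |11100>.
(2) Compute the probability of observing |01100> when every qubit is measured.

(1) The probability of measuring |11100> is 3/16.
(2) A full measurement returns |01100> with probability 3/16.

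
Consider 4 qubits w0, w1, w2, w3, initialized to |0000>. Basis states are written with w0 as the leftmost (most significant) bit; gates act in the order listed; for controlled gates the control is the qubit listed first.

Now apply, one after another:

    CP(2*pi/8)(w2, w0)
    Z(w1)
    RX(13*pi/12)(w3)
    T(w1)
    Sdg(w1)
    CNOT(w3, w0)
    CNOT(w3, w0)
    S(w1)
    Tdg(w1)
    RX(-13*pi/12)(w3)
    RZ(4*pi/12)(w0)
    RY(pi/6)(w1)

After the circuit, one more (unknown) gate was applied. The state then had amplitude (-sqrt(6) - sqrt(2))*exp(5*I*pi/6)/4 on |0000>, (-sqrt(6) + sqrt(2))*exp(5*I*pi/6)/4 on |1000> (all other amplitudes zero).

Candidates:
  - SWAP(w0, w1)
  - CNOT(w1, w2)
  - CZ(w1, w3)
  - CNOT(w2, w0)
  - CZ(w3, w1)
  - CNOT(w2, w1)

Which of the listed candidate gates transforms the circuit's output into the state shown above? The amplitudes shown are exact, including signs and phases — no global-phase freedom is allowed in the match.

The unique candidate consistent with the amplitudes is SWAP(w0, w1). Key observation: gates 3-10 undo each other exactly, leaving only the rest of the circuit to track.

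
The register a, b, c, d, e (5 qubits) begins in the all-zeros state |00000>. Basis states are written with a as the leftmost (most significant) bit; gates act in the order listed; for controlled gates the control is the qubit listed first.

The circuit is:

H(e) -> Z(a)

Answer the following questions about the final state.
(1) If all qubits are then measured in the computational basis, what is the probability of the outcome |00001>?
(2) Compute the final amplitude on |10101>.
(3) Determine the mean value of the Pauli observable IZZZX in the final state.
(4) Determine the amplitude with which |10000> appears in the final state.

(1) The probability of measuring |00001> is 1/2.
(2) The final state's coefficient on |10101> equals 0.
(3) The expectation value of IZZZX is 1.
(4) The amplitude on |10000> is 0.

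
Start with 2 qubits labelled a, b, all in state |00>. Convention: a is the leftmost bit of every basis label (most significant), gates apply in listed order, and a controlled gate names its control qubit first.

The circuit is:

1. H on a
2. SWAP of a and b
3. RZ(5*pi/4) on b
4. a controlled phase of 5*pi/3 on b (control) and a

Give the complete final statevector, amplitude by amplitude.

The final amplitudes are -sqrt(2)*exp(3*I*pi/8)/2 on |00>, sqrt(2)*exp(5*I*pi/8)/2 on |01>, 0 on |10>, 0 on |11>.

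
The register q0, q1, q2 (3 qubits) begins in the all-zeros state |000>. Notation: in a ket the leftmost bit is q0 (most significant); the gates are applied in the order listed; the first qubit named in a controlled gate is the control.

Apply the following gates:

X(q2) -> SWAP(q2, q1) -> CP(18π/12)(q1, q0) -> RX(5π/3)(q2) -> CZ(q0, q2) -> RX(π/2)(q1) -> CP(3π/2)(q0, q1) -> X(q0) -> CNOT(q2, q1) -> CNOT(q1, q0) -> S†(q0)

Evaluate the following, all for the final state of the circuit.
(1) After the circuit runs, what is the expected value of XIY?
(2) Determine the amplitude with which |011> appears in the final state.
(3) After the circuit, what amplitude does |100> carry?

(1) The expectation value of XIY is 0.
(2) |011> carries amplitude -sqrt(2)/4 in the final state.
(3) |100> carries amplitude sqrt(6)/4 in the final state.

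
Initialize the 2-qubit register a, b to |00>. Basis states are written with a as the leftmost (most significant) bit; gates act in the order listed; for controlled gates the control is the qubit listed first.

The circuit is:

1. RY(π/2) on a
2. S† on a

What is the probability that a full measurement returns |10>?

The probability of measuring |10> is 1/2.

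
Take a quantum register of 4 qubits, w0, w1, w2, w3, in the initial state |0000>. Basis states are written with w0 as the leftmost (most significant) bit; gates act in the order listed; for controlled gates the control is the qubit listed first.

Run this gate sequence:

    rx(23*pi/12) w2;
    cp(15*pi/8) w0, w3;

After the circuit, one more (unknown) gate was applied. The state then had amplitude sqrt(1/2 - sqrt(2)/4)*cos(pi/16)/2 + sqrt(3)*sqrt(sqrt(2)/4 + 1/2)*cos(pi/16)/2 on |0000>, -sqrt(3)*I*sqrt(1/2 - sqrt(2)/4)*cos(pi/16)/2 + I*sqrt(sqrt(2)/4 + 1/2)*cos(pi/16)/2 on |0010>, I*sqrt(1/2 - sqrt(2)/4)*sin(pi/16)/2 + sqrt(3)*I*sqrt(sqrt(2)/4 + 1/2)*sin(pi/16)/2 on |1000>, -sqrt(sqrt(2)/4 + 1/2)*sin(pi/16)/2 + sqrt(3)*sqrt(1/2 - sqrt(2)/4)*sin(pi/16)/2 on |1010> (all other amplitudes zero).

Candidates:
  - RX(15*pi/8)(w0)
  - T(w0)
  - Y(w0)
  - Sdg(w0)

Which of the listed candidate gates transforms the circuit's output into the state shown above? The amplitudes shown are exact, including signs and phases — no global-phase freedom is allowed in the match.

The applied gate was RX(15*pi/8)(w0).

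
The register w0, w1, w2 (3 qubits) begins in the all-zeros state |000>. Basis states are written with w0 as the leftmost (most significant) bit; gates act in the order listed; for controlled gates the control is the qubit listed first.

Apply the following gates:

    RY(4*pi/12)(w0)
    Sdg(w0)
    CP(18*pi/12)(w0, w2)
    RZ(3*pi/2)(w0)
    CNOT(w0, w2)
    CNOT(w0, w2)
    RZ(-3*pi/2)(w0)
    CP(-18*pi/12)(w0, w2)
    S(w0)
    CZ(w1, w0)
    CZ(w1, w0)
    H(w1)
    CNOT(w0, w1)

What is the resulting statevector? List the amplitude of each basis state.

The final amplitudes are sqrt(6)/4 on |000>, 0 on |001>, sqrt(6)/4 on |010>, 0 on |011>, sqrt(2)/4 on |100>, 0 on |101>, sqrt(2)/4 on |110>, 0 on |111>.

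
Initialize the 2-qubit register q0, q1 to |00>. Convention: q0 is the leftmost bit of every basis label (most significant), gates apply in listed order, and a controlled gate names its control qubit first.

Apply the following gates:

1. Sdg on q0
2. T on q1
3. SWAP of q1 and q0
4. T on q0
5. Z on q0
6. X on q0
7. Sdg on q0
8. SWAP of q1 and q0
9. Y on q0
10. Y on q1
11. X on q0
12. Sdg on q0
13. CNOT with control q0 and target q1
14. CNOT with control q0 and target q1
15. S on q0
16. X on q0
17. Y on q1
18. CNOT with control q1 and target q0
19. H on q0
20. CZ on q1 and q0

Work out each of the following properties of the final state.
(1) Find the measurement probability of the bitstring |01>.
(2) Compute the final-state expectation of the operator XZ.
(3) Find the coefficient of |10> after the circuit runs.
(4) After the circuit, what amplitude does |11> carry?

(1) Outcome |01> occurs with probability 1/2. Key observation: the block from step 11 through step 16 cancels to the identity and can be dropped.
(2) The observable XZ averages to 1.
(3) |10> carries amplitude 0 in the final state.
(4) The amplitude on |11> is -sqrt(2)/2.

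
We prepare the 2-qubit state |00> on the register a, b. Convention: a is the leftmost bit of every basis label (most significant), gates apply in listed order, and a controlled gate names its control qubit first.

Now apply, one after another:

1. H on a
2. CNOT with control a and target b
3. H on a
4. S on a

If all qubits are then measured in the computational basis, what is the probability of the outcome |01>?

A full measurement returns |01> with probability 1/4.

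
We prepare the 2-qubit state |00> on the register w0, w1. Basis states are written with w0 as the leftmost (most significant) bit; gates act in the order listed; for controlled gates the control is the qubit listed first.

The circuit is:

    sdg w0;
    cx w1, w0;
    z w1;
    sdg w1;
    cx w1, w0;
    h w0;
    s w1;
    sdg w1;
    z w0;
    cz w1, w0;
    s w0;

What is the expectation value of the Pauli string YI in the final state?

The expectation value of YI is -1. Key observation: gates 7-8 undo each other exactly, leaving only the rest of the circuit to track.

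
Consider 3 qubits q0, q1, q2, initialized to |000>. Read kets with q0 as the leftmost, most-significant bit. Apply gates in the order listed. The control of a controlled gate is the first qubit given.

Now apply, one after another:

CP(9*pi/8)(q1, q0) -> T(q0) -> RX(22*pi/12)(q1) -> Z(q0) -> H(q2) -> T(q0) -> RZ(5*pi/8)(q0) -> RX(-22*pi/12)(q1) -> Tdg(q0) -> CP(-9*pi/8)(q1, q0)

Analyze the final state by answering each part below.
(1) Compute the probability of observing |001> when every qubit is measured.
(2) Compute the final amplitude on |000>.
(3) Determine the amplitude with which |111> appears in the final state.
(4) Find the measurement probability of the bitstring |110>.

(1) Outcome |001> occurs with probability 1/2.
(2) |000> carries amplitude -sqrt(2)*exp(11*I*pi/16)/2 in the final state.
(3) The amplitude on |111> is 0.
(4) Outcome |110> occurs with probability 0.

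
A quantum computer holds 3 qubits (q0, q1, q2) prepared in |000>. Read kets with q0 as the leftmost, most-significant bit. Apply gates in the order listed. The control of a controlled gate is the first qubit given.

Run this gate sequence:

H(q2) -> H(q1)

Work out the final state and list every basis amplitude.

After the circuit, the state carries amplitude 1/2 on |000>, 1/2 on |001>, 1/2 on |010>, 1/2 on |011>, 0 on |100>, 0 on |101>, 0 on |110>, 0 on |111>.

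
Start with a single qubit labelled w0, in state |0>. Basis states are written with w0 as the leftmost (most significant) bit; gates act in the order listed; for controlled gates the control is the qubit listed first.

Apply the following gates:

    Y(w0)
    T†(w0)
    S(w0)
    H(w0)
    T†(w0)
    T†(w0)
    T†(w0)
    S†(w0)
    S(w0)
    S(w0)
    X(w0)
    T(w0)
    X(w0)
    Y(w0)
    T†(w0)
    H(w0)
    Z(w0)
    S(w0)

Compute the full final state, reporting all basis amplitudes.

The resulting statevector has amplitude -1/2 - exp(I*pi/4)/2 on |0>, -exp(3*I*pi/4)/2 + I/2 on |1>.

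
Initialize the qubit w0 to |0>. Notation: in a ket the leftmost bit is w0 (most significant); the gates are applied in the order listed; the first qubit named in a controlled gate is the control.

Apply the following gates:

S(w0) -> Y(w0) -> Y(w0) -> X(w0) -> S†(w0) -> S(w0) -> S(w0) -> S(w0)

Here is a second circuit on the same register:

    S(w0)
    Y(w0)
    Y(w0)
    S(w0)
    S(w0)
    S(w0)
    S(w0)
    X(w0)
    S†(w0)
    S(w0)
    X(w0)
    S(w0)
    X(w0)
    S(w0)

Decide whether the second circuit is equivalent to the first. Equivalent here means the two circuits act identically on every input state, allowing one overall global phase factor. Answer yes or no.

No — the two circuits implement different unitaries, even allowing a global phase.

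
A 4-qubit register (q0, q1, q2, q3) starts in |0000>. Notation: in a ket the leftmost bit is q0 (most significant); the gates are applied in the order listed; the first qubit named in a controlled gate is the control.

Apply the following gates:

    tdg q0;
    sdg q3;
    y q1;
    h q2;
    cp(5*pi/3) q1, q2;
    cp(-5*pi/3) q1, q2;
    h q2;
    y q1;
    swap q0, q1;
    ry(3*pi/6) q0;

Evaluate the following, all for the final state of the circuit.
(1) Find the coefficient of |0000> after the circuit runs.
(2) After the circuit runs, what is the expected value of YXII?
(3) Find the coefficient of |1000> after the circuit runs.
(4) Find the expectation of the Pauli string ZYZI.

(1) The amplitude on |0000> is sqrt(2)/2.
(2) In the final state, YXII has expectation 0.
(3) |1000> carries amplitude sqrt(2)/2 in the final state.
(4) The expectation value of ZYZI is 0.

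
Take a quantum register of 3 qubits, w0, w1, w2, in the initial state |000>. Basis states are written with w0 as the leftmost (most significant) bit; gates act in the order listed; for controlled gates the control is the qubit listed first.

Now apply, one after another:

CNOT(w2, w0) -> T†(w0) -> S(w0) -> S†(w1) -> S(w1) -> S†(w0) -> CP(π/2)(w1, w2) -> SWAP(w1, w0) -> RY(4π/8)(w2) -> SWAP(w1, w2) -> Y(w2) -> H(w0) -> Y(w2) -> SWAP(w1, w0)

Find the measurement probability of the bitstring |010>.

A full measurement returns |010> with probability 1/4. Key observation: steps 3-6 multiply out to the identity, so the circuit reduces to the remaining gates.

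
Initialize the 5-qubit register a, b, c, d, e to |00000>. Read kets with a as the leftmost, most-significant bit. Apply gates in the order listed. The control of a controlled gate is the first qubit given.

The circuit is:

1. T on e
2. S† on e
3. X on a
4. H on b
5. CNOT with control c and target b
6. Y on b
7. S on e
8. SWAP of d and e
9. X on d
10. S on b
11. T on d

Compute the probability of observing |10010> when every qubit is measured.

The probability of measuring |10010> is 1/2.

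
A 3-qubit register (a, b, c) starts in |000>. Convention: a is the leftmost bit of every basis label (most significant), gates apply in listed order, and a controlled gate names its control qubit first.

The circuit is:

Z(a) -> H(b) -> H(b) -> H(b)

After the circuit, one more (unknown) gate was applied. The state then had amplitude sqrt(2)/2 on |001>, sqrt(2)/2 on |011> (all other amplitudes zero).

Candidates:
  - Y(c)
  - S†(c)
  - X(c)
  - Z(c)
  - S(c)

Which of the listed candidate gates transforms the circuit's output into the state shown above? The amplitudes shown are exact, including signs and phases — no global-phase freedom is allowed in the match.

It was X(c) that produced the state shown.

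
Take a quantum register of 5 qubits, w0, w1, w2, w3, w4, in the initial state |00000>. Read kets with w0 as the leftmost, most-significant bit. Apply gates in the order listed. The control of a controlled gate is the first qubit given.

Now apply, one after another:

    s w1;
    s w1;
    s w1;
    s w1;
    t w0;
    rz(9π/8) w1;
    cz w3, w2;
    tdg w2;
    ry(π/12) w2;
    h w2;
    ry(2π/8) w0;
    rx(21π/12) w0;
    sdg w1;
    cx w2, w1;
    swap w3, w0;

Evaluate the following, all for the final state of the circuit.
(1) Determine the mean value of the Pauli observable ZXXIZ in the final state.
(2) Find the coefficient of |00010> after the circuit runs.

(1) The observable ZXXIZ averages to sqrt(2)/4 + sqrt(6)/4. Key observation: steps 1-4 multiply out to the identity, so the circuit reduces to the remaining gates.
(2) |00010> carries amplitude sqrt(6)*sqrt(sqrt(2)/4 + 1/2)*exp(-9*I*pi/16)/8 + sqrt(sqrt(2)/4 + 1/2)*exp(-9*I*pi/16)/8 + sqrt(6)*I*sqrt(sqrt(2)/4 + 1/2)*exp(-9*I*pi/16)/8 + I*sqrt(sqrt(2)/4 + 1/2)*exp(-9*I*pi/16)/8 - I*sqrt(1/2 - sqrt(2)/4)*exp(-9*I*pi/16)/8 - sqrt(2)*I*sqrt(1/2 - sqrt(2)/4)*exp(-9*I*pi/16)/8 - sqrt(3)*I*sqrt(1/2 - sqrt(2)/4)*exp(-9*I*pi/16)/8 - sqrt(6)*I*sqrt(1/2 - sqrt(2)/4)*exp(-9*I*pi/16)/8 - sqrt(2)*I*sqrt(sqrt(2)/4 + 1/2)*exp(-9*I*pi/16)/8 - sqrt(3)*I*sqrt(sqrt(2)/4 + 1/2)*exp(-9*I*pi/16)/8 - sqrt(1/2 - sqrt(2)/4)*exp(-9*I*pi/16)/8 - sqrt(2)*sqrt(1/2 - sqrt(2)/4)*exp(-9*I*pi/16)/8 - sqrt(3)*sqrt(1/2 - sqrt(2)/4)*exp(-9*I*pi/16)/8 - sqrt(6)*sqrt(1/2 - sqrt(2)/4)*exp(-9*I*pi/16)/8 - sqrt(2)*sqrt(sqrt(2)/4 + 1/2)*exp(-9*I*pi/16)/8 - sqrt(3)*sqrt(sqrt(2)/4 + 1/2)*exp(-9*I*pi/16)/8 in the final state.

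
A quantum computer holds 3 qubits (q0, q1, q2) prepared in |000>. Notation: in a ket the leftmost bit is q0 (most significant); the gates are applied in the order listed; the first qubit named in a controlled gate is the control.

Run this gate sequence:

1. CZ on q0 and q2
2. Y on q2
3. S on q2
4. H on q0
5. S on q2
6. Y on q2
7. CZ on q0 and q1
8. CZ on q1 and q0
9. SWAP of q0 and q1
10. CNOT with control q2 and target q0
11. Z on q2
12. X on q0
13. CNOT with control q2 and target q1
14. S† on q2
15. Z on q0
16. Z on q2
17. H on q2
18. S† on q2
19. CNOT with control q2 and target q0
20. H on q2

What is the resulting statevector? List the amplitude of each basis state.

The final amplitudes are -sqrt(2)*I/4 on |000>, sqrt(2)*I/4 on |001>, -sqrt(2)*I/4 on |010>, sqrt(2)*I/4 on |011>, sqrt(2)/4 on |100>, sqrt(2)/4 on |101>, sqrt(2)/4 on |110>, sqrt(2)/4 on |111>.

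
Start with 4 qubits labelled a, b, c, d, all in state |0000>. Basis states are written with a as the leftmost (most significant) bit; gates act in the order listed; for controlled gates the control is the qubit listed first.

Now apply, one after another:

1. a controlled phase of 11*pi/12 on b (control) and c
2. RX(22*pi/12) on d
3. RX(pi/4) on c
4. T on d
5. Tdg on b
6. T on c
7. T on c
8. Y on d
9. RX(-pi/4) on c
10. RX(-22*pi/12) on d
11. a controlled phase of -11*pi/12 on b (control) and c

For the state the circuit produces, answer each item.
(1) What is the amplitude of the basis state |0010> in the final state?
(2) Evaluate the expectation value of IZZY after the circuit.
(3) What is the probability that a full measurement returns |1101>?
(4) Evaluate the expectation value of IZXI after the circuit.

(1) |0010> carries amplitude sqrt(2)*(1 + I + sqrt(2)*I)/16 in the final state.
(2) The observable IZZY averages to sqrt(3)*(sqrt(2) + 2)/16.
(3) A full measurement returns |1101> with probability 0.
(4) The expectation value of IZXI is sqrt(2)/2.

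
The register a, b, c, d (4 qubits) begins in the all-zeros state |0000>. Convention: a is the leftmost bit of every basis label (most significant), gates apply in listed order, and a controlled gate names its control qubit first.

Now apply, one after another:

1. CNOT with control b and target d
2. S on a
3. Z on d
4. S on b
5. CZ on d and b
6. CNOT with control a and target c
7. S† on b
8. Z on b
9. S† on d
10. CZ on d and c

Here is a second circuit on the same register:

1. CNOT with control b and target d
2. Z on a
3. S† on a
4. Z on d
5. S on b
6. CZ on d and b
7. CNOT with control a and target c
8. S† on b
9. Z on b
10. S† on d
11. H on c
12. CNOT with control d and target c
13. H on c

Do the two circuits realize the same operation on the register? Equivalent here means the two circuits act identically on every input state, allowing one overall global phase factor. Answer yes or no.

Yes, they are equivalent — the unitaries differ by at most a global phase.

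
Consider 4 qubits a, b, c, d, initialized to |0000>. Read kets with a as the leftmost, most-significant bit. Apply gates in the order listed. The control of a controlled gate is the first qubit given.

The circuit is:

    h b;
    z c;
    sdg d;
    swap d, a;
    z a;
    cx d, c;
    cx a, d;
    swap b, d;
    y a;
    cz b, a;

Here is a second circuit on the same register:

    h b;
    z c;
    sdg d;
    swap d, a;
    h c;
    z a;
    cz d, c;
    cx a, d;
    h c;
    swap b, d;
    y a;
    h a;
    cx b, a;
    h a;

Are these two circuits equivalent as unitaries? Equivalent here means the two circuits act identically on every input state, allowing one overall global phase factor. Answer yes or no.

Yes — the two circuits implement the same unitary up to a global phase.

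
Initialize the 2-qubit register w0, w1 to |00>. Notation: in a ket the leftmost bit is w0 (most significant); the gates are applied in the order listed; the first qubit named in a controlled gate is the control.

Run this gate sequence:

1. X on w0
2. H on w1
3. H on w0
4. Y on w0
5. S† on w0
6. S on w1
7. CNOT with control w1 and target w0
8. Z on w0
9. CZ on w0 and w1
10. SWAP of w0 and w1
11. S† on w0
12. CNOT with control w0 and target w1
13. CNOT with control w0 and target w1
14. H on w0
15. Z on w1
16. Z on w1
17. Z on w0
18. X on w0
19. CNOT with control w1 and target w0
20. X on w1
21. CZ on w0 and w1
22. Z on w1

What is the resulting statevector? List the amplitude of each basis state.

After the circuit, the state carries amplitude sqrt(2)*(-1 + I)/4 on |00>, sqrt(2)*(-1 + I)/4 on |01>, sqrt(2)*(1 + I)/4 on |10>, sqrt(2)*(1 + I)/4 on |11>.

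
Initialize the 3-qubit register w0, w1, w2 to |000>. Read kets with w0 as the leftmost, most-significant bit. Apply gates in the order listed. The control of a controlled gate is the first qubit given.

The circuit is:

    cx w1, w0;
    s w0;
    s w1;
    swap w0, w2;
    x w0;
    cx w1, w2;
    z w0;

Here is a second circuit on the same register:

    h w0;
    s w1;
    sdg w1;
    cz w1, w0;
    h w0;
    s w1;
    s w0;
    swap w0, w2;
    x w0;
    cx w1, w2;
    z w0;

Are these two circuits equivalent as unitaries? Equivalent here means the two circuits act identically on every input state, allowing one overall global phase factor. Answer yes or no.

Yes, they are equivalent — the unitaries differ by at most a global phase.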